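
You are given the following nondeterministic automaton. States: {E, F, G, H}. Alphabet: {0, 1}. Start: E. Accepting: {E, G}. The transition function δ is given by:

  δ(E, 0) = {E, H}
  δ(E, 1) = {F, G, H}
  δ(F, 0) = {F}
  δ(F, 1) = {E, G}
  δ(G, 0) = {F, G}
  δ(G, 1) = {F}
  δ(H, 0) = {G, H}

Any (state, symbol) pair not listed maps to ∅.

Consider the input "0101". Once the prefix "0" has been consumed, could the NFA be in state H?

Yes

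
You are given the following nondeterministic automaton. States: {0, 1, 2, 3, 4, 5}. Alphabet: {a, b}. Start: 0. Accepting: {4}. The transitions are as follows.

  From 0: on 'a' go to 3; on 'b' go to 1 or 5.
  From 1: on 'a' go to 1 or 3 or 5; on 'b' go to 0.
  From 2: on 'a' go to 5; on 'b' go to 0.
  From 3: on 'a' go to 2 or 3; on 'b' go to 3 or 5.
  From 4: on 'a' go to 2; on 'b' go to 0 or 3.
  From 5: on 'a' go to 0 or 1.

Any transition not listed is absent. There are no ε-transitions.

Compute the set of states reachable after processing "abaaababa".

{0, 1, 2, 3, 5}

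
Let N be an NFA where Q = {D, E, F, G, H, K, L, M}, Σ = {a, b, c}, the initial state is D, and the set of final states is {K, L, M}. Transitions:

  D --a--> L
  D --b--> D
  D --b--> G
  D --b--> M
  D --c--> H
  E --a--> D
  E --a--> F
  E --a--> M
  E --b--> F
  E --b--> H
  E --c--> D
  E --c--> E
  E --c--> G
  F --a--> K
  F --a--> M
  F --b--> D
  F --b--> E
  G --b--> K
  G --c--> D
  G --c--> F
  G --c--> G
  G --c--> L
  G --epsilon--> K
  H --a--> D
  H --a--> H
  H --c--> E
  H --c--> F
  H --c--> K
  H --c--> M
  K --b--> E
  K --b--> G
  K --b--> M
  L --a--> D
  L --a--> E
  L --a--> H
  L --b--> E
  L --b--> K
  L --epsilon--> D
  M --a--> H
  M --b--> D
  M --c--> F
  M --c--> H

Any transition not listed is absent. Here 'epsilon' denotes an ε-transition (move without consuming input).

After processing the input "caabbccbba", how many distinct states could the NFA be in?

6

Start in {D}.
Read 'c': D→{H}; now {H}.
Read 'a': H→{D, H}; now {D, H}.
Read 'a': D→{L}, H→{D, H}; now {D, H, L}.
Read 'b': D→{D, G, M}, H→∅, L→{E, K}; now {D, E, G, K, M}.
Read 'b': D→{D, G, M}, E→{F, H}, G→{K}, K→{E, G, M}, M→{D}; now {D, E, F, G, H, K, M}.
Read 'c': D→{H}, E→{D, E, G}, F→∅, G→{D, F, G, L}, H→{E, F, K, M}, K→∅, M→{F, H}; now {D, E, F, G, H, K, L, M}.
Read 'c': D→{H}, E→{D, E, G}, F→∅, G→{D, F, G, L}, H→{E, F, K, M}, K→∅, L→∅, M→{F, H}; now {D, E, F, G, H, K, L, M}.
Read 'b': D→{D, G, M}, E→{F, H}, F→{D, E}, G→{K}, H→∅, K→{E, G, M}, L→{E, K}, M→{D}; now {D, E, F, G, H, K, M}.
Read 'b': D→{D, G, M}, E→{F, H}, F→{D, E}, G→{K}, H→∅, K→{E, G, M}, M→{D}; now {D, E, F, G, H, K, M}.
Read 'a': D→{L}, E→{D, F, M}, F→{K, M}, G→∅, H→{D, H}, K→∅, M→{H}; now {D, F, H, K, L, M}.
That set has 6 states.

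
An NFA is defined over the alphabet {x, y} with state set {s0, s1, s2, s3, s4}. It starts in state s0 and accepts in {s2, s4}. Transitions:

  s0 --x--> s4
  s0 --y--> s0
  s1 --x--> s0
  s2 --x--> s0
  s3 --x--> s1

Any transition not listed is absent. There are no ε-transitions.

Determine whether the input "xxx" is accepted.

Start in {s0}.
Read 'x': {s0} → {s4}.
Read 'x': {s4} → ∅.
The set is empty and remains empty for the remaining 1 symbol.
The final set ∅ contains no accepting state.

No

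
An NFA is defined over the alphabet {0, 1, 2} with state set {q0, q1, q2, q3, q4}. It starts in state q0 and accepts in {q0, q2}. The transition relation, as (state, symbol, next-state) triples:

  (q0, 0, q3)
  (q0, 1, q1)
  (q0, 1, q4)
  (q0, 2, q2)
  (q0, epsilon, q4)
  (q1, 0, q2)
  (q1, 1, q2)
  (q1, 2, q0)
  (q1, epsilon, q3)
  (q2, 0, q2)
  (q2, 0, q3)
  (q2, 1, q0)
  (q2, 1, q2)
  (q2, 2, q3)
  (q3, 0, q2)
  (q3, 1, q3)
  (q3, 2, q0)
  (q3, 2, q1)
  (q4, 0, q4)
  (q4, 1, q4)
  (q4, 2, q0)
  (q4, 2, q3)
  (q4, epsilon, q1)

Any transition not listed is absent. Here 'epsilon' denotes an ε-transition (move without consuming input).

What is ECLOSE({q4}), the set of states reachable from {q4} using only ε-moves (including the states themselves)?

Begin with {q4}.
ε-move q4 → q1; add q1.
ε-move q1 → q3; add q3.

{q1, q3, q4}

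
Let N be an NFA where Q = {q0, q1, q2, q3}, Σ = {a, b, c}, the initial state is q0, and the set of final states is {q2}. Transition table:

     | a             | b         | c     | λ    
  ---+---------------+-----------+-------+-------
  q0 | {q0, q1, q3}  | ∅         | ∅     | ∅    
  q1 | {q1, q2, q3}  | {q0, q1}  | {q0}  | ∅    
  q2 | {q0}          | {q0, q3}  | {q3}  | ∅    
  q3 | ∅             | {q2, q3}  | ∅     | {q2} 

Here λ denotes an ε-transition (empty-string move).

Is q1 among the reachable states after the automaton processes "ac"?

No

Start in {q0}.
Read 'a': {q0} → {q0, q1, q2, q3}.
Read 'c': {q0, q1, q2, q3} → {q0, q2, q3}.
State q1 is not in {q0, q2, q3}.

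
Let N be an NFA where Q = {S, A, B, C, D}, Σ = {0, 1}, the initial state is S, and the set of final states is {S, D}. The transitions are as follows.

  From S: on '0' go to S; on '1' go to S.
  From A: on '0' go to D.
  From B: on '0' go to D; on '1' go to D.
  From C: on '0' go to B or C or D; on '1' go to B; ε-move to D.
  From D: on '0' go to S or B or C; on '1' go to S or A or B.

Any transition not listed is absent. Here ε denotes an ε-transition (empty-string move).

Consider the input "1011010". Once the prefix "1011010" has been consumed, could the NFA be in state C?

No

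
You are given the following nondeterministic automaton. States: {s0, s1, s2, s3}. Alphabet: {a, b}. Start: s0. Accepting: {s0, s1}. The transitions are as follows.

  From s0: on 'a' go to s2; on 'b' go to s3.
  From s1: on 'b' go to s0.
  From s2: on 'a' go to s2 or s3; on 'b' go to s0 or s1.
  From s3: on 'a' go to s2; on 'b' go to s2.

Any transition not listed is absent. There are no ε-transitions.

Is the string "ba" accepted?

No

Start in {s0}.
Read 'b': {s0} → {s3}.
Read 'a': {s3} → {s2}.
The final set {s2} contains no accepting state.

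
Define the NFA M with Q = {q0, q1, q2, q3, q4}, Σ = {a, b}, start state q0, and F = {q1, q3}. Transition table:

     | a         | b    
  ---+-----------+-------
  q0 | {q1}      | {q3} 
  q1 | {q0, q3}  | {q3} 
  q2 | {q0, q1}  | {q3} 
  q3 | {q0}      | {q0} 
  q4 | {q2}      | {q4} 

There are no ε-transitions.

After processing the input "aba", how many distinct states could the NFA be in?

1

Start in {q0}.
Read 'a': q0→{q1}; now {q1}.
Read 'b': q1→{q3}; now {q3}.
Read 'a': q3→{q0}; now {q0}.
That set has 1 state.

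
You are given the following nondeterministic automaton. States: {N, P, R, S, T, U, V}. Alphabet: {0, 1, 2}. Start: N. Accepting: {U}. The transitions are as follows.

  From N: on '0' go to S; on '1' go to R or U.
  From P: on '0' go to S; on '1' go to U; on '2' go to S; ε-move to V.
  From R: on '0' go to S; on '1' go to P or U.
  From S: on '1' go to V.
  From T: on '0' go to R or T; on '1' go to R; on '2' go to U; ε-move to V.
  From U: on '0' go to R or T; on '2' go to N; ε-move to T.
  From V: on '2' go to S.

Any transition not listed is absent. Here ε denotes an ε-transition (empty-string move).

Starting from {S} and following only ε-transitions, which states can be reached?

Begin with {S}.
No ε-moves leave this set, so the closure equals the set itself.

{S}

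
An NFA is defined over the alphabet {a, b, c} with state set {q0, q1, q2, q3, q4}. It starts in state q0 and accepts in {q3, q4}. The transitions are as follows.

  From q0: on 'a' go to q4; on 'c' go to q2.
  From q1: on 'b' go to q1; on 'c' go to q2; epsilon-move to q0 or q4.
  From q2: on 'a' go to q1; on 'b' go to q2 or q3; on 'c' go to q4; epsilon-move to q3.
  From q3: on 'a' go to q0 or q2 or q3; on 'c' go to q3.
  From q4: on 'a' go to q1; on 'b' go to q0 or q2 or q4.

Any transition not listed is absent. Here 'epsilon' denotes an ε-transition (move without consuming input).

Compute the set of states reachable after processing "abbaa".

{q0, q1, q2, q3, q4}

Start in {q0}.
Read 'a': q0→{q4}; now {q4}.
Read 'b': q4→{q0, q2, q4}; union {q0, q2, q4}; ε-closure = {q0, q2, q3, q4}.
Read 'b': q0→∅, q2→{q2, q3}, q3→∅, q4→{q0, q2, q4}; now {q0, q2, q3, q4}.
Read 'a': q0→{q4}, q2→{q1}, q3→{q0, q2, q3}, q4→{q1}; now {q0, q1, q2, q3, q4}.
Read 'a': q0→{q4}, q1→∅, q2→{q1}, q3→{q0, q2, q3}, q4→{q1}; now {q0, q1, q2, q3, q4}.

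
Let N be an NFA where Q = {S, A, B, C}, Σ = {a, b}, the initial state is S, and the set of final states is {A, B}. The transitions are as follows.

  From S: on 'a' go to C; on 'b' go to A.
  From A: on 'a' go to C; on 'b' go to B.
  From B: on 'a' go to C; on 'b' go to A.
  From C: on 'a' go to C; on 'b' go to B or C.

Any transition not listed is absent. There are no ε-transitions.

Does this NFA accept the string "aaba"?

Start in {S}.
Read 'a': S→{C}; now {C}.
Read 'a': C→{C}; now {C}.
Read 'b': C→{B, C}; now {B, C}.
Read 'a': B→{C}, C→{C}; now {C}.
The final set {C} contains no accepting state.

No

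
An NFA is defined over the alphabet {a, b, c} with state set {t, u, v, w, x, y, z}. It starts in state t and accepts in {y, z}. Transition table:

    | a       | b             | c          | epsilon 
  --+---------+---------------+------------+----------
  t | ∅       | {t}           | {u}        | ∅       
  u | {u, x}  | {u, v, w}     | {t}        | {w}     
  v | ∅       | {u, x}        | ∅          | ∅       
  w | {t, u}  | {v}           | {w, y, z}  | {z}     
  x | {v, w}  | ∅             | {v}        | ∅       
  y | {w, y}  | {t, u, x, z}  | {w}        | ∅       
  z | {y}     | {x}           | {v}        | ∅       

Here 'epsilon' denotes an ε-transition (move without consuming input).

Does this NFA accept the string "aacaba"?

Start in {t}.
Read 'a': t→∅; now ∅.
The set is empty and remains empty for the remaining 5 symbols.
The final set ∅ contains no accepting state.

No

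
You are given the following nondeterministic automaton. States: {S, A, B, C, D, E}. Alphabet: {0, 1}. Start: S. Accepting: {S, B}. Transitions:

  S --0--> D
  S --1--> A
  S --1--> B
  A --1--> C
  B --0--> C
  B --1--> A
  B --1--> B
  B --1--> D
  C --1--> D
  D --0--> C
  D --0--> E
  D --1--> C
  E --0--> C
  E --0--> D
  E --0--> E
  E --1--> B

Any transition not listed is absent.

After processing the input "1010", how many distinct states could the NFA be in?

2

Start in {S}.
Read '1': {S} → {A, B}.
Read '0': {A, B} → {C}.
Read '1': {C} → {D}.
Read '0': {D} → {C, E}.
That set has 2 states.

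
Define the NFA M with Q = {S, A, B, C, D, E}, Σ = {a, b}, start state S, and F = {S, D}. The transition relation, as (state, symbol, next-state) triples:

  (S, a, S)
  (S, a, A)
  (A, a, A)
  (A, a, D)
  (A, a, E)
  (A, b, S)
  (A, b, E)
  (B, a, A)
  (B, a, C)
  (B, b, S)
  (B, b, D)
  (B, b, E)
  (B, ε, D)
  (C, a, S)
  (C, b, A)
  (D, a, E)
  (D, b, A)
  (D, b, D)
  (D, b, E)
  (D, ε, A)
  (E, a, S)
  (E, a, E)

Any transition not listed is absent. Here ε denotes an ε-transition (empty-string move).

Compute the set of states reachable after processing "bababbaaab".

Start in {S}.
Read 'b': S→∅; now ∅.
The set is empty and remains empty for the remaining 9 symbols.

∅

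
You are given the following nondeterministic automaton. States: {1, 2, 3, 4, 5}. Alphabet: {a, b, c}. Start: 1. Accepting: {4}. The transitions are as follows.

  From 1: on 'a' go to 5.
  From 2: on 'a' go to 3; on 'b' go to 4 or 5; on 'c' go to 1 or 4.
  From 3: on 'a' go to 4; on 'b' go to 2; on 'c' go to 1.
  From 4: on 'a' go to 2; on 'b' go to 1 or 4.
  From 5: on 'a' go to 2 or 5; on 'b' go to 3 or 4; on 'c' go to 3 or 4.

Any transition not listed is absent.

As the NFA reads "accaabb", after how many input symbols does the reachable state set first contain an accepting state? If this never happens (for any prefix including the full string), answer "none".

Start in {1}.
Read 'a': {1} → {5}.
Read 'c': {5} → {3, 4}.
None of the earlier sets intersect F, but {3, 4} does.

2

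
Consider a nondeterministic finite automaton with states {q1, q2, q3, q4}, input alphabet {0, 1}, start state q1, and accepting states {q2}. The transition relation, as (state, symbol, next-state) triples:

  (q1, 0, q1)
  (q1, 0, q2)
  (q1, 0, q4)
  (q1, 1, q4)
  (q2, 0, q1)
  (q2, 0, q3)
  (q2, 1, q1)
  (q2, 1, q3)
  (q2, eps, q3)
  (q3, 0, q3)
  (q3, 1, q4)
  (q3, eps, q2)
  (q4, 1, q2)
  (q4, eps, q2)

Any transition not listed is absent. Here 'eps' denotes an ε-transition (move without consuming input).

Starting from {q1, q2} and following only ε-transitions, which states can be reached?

Begin with {q1, q2}.
ε-move q2 → q3; add q3.

{q1, q2, q3}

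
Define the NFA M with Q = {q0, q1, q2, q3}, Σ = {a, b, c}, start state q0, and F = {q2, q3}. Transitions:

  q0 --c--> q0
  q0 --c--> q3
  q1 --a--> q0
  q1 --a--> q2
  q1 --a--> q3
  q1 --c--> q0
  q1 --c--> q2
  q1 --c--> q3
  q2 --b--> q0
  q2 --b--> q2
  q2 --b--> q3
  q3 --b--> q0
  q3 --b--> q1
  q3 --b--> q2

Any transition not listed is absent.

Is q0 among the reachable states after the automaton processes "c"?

Start in {q0}.
Read 'c': q0→{q0, q3}; now {q0, q3}.
State q0 is in {q0, q3}.

Yes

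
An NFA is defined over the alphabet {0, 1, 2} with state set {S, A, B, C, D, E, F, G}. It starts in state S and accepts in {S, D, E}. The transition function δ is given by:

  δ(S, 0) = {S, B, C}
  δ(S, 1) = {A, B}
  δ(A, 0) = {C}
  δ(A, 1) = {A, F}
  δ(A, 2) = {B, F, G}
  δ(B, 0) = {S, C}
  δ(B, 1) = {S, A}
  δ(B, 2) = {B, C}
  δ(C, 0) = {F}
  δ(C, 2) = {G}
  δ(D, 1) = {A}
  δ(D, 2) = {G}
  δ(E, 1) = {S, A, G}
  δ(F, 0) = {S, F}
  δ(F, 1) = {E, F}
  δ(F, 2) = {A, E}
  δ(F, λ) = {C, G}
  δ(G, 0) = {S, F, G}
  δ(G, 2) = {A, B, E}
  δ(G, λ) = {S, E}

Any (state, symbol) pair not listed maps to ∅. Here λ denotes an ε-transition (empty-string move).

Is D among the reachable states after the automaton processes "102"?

No

Start in {S}.
Read '1': S→{A, B}; now {A, B}.
Read '0': A→{C}, B→{S, C}; now {S, C}.
Read '2': S→∅, C→{G}; union {G}; ε-closure = {S, E, G}.
State D is not in {S, E, G}.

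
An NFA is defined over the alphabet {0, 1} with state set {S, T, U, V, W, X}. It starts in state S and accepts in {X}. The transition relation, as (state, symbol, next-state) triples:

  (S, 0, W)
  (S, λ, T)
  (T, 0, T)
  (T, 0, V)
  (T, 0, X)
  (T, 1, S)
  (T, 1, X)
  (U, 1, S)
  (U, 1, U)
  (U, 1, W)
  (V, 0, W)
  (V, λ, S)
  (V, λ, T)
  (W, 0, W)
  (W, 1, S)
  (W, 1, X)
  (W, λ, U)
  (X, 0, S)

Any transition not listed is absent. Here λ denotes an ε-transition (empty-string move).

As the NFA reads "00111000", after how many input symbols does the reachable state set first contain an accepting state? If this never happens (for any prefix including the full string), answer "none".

Start: ε-closure({S}) = {S, T}.
Read '0': {S, T} → {S, T, U, V, W, X}.
None of the earlier sets intersect F, but {S, T, U, V, W, X} does.

1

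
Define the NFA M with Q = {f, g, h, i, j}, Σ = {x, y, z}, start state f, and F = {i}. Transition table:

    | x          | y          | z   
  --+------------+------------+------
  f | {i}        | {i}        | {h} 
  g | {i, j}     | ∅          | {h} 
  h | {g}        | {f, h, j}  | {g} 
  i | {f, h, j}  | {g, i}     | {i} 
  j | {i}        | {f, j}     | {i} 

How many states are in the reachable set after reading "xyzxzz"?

3

Start in {f}.
Read 'x': {f} → {i}.
Read 'y': {i} → {g, i}.
Read 'z': {g, i} → {h, i}.
Read 'x': {h, i} → {f, g, h, j}.
Read 'z': {f, g, h, j} → {g, h, i}.
Read 'z': {g, h, i} → {g, h, i}.
That set has 3 states.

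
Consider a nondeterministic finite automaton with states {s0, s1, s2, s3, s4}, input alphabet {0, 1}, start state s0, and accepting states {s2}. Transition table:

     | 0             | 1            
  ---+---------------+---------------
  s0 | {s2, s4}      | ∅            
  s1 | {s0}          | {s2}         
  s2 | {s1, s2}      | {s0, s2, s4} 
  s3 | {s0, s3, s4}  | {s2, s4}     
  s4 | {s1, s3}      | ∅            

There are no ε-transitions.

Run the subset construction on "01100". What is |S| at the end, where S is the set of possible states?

5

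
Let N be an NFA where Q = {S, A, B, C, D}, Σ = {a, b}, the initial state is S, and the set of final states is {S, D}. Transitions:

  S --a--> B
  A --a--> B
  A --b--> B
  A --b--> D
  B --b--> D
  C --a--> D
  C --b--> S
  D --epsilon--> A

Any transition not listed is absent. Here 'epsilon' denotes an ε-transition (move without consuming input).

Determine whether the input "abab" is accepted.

Start in {S}.
Read 'a': {S} → {B}.
Read 'b': {B} → {A, D}.
Read 'a': {A, D} → {B}.
Read 'b': {B} → {A, D}.
The final set {A, D} contains the accepting state D.

Yes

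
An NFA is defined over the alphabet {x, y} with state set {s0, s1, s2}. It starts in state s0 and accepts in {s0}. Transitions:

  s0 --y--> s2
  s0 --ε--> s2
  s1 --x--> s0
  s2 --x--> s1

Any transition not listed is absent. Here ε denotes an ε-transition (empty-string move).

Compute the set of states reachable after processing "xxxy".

∅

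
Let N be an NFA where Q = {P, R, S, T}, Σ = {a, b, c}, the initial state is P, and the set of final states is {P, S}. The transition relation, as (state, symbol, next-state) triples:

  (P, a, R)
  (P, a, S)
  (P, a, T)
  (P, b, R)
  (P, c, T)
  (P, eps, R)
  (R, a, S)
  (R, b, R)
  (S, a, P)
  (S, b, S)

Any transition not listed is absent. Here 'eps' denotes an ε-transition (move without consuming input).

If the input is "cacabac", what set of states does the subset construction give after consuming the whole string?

Start: ε-closure({P}) = {P, R}.
Read 'c': {P, R} → {T}.
Read 'a': {T} → ∅.
The set is empty and remains empty for the remaining 5 symbols.

∅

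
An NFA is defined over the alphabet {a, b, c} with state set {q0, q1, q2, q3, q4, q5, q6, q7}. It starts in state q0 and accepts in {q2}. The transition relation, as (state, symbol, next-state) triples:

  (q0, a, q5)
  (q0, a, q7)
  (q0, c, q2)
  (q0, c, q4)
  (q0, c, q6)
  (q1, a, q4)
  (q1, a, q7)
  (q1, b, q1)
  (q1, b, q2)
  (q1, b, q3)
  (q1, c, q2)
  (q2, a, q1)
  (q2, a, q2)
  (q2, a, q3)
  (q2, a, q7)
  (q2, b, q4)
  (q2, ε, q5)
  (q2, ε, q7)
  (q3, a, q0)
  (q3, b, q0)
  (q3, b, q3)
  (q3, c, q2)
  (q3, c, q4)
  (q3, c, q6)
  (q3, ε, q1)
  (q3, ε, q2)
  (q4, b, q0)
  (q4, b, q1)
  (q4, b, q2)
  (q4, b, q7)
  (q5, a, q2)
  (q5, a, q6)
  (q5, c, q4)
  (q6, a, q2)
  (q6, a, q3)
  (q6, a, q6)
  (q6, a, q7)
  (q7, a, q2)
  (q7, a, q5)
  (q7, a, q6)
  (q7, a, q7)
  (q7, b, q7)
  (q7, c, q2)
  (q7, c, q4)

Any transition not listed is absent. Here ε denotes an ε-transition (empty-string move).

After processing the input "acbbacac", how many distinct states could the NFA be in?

Start in {q0}.
Read 'a': q0→{q5, q7}; now {q5, q7}.
Read 'c': q5→{q4}, q7→{q2, q4}; union {q2, q4}; ε-closure = {q2, q4, q5, q7}.
Read 'b': q2→{q4}, q4→{q0, q1, q2, q7}, q5→∅, q7→{q7}; union {q0, q1, q2, q4, q7}; ε-closure = {q0, q1, q2, q4, q5, q7}.
Read 'b': q0→∅, q1→{q1, q2, q3}, q2→{q4}, q4→{q0, q1, q2, q7}, q5→∅, q7→{q7}; union {q0, q1, q2, q3, q4, q7}; ε-closure = {q0, q1, q2, q3, q4, q5, q7}.
Read 'a': q0→{q5, q7}, q1→{q4, q7}, q2→{q1, q2, q3, q7}, q3→{q0}, q4→∅, q5→{q2, q6}, q7→{q2, q5, q6, q7}; now {q0, q1, q2, q3, q4, q5, q6, q7}.
Read 'c': q0→{q2, q4, q6}, q1→{q2}, q2→∅, q3→{q2, q4, q6}, q4→∅, q5→{q4}, q6→∅, q7→{q2, q4}; union {q2, q4, q6}; ε-closure = {q2, q4, q5, q6, q7}.
Read 'a': q2→{q1, q2, q3, q7}, q4→∅, q5→{q2, q6}, q6→{q2, q3, q6, q7}, q7→{q2, q5, q6, q7}; now {q1, q2, q3, q5, q6, q7}.
Read 'c': q1→{q2}, q2→∅, q3→{q2, q4, q6}, q5→{q4}, q6→∅, q7→{q2, q4}; union {q2, q4, q6}; ε-closure = {q2, q4, q5, q6, q7}.
That set has 5 states.

5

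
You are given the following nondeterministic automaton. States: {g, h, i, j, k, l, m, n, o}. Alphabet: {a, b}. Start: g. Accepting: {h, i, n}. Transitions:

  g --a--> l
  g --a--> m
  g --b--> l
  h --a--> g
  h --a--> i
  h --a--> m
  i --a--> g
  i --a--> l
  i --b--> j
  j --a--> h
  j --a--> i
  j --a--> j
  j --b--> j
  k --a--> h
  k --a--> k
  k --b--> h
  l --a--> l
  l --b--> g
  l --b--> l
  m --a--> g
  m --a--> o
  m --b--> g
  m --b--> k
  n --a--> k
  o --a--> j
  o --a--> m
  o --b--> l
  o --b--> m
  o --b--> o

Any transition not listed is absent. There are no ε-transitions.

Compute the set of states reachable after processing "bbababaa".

{g, h, i, k, l, m, o}

Start in {g}.
Read 'b': g→{l}; now {l}.
Read 'b': l→{g, l}; now {g, l}.
Read 'a': g→{l, m}, l→{l}; now {l, m}.
Read 'b': l→{g, l}, m→{g, k}; now {g, k, l}.
Read 'a': g→{l, m}, k→{h, k}, l→{l}; now {h, k, l, m}.
Read 'b': h→∅, k→{h}, l→{g, l}, m→{g, k}; now {g, h, k, l}.
Read 'a': g→{l, m}, h→{g, i, m}, k→{h, k}, l→{l}; now {g, h, i, k, l, m}.
Read 'a': g→{l, m}, h→{g, i, m}, i→{g, l}, k→{h, k}, l→{l}, m→{g, o}; now {g, h, i, k, l, m, o}.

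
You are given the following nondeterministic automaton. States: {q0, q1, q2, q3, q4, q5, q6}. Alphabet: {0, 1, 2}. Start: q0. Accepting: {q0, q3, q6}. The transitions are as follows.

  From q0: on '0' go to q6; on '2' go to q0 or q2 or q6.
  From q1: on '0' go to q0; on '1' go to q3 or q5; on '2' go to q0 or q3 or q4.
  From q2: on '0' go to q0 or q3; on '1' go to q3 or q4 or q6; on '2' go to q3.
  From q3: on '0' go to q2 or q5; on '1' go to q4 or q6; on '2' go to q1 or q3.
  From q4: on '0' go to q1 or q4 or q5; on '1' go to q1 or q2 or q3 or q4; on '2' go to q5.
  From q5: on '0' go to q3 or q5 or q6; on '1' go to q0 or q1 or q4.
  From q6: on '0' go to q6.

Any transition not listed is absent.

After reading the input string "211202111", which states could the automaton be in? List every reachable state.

{q0, q1, q2, q3, q4, q5, q6}

Start in {q0}.
Read '2': q0→{q0, q2, q6}; now {q0, q2, q6}.
Read '1': q0→∅, q2→{q3, q4, q6}, q6→∅; now {q3, q4, q6}.
Read '1': q3→{q4, q6}, q4→{q1, q2, q3, q4}, q6→∅; now {q1, q2, q3, q4, q6}.
Read '2': q1→{q0, q3, q4}, q2→{q3}, q3→{q1, q3}, q4→{q5}, q6→∅; now {q0, q1, q3, q4, q5}.
Read '0': q0→{q6}, q1→{q0}, q3→{q2, q5}, q4→{q1, q4, q5}, q5→{q3, q5, q6}; now {q0, q1, q2, q3, q4, q5, q6}.
Read '2': q0→{q0, q2, q6}, q1→{q0, q3, q4}, q2→{q3}, q3→{q1, q3}, q4→{q5}, q5→∅, q6→∅; now {q0, q1, q2, q3, q4, q5, q6}.
Read '1': q0→∅, q1→{q3, q5}, q2→{q3, q4, q6}, q3→{q4, q6}, q4→{q1, q2, q3, q4}, q5→{q0, q1, q4}, q6→∅; now {q0, q1, q2, q3, q4, q5, q6}.
Read '1': q0→∅, q1→{q3, q5}, q2→{q3, q4, q6}, q3→{q4, q6}, q4→{q1, q2, q3, q4}, q5→{q0, q1, q4}, q6→∅; now {q0, q1, q2, q3, q4, q5, q6}.
Read '1': q0→∅, q1→{q3, q5}, q2→{q3, q4, q6}, q3→{q4, q6}, q4→{q1, q2, q3, q4}, q5→{q0, q1, q4}, q6→∅; now {q0, q1, q2, q3, q4, q5, q6}.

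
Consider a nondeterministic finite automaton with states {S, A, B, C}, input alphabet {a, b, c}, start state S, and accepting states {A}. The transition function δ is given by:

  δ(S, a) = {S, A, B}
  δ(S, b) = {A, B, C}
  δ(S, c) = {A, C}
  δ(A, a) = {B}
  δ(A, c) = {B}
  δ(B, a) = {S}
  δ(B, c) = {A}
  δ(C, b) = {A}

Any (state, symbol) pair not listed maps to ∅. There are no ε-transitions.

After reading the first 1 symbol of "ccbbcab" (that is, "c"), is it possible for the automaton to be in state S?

No

Start in {S}.
Read 'c': S→{A, C}; now {A, C}.
State S is not in {A, C}.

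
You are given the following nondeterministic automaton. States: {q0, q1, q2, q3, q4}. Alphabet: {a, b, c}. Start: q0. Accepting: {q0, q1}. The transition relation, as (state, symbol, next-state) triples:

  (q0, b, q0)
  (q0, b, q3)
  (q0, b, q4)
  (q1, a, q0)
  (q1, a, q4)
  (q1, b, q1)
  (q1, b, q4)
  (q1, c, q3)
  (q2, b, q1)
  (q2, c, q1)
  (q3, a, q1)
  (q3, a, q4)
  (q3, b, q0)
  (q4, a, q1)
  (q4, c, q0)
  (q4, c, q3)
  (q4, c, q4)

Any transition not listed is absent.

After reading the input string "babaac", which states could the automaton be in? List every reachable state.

Start in {q0}.
Read 'b': q0→{q0, q3, q4}; now {q0, q3, q4}.
Read 'a': q0→∅, q3→{q1, q4}, q4→{q1}; now {q1, q4}.
Read 'b': q1→{q1, q4}, q4→∅; now {q1, q4}.
Read 'a': q1→{q0, q4}, q4→{q1}; now {q0, q1, q4}.
Read 'a': q0→∅, q1→{q0, q4}, q4→{q1}; now {q0, q1, q4}.
Read 'c': q0→∅, q1→{q3}, q4→{q0, q3, q4}; now {q0, q3, q4}.

{q0, q3, q4}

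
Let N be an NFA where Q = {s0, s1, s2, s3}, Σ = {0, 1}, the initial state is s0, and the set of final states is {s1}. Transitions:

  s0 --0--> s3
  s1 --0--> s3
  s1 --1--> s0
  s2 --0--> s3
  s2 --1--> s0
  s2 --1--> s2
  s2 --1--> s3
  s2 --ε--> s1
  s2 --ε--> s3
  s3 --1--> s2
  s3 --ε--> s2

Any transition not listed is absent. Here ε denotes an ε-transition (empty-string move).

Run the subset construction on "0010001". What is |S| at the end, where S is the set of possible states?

4

Start in {s0}.
Read '0': {s0} → {s1, s2, s3}.
Read '0': {s1, s2, s3} → {s1, s2, s3}.
Read '1': {s1, s2, s3} → {s0, s1, s2, s3}.
Read '0': {s0, s1, s2, s3} → {s1, s2, s3}.
Read '0': {s1, s2, s3} → {s1, s2, s3}.
Read '0': {s1, s2, s3} → {s1, s2, s3}.
Read '1': {s1, s2, s3} → {s0, s1, s2, s3}.
That set has 4 states.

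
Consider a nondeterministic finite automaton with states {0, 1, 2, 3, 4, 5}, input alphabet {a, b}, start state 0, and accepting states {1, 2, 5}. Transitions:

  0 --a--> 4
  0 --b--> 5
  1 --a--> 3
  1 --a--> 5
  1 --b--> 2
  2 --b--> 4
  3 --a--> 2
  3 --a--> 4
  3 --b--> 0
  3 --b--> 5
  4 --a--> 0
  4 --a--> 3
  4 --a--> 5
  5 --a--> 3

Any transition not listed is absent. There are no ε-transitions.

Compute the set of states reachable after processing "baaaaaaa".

Start in {0}.
Read 'b': {0} → {5}.
Read 'a': {5} → {3}.
Read 'a': {3} → {2, 4}.
Read 'a': {2, 4} → {0, 3, 5}.
Read 'a': {0, 3, 5} → {2, 3, 4}.
Read 'a': {2, 3, 4} → {0, 2, 3, 4, 5}.
Read 'a': {0, 2, 3, 4, 5} → {0, 2, 3, 4, 5}.
Read 'a': {0, 2, 3, 4, 5} → {0, 2, 3, 4, 5}.

{0, 2, 3, 4, 5}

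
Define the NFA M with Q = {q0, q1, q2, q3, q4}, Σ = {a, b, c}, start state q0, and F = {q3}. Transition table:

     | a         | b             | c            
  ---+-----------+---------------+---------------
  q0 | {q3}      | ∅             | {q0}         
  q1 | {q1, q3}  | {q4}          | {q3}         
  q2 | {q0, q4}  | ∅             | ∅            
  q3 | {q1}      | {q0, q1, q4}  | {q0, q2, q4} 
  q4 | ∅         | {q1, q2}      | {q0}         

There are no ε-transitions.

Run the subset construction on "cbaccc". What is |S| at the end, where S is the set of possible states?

Start in {q0}.
Read 'c': q0→{q0}; now {q0}.
Read 'b': q0→∅; now ∅.
The set is empty and remains empty for the remaining 4 symbols.
That set has 0 states.

0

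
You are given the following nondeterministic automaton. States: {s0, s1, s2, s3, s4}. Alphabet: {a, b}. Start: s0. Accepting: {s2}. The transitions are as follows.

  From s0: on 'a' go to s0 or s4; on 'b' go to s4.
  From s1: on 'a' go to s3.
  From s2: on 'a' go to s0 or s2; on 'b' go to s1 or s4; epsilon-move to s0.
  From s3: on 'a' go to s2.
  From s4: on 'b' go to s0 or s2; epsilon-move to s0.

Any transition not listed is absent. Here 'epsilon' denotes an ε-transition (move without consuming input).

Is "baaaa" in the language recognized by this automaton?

Start in {s0}.
Read 'b': s0→{s4}; union {s4}; ε-closure = {s0, s4}.
Read 'a': s0→{s0, s4}, s4→∅; now {s0, s4}.
Read 'a': s0→{s0, s4}, s4→∅; now {s0, s4}.
Read 'a': s0→{s0, s4}, s4→∅; now {s0, s4}.
Read 'a': s0→{s0, s4}, s4→∅; now {s0, s4}.
The final set {s0, s4} contains no accepting state.

No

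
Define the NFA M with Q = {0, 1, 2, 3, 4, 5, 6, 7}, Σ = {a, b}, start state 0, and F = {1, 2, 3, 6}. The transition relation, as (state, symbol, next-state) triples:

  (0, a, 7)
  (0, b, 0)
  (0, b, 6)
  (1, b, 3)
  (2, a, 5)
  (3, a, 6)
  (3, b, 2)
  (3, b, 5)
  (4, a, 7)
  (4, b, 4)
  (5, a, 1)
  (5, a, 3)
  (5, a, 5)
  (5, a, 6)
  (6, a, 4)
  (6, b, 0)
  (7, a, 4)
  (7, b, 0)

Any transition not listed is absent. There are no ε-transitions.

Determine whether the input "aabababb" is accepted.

Start in {0}.
Read 'a': {0} → {7}.
Read 'a': {7} → {4}.
Read 'b': {4} → {4}.
Read 'a': {4} → {7}.
Read 'b': {7} → {0}.
Read 'a': {0} → {7}.
Read 'b': {7} → {0}.
Read 'b': {0} → {0, 6}.
The final set {0, 6} contains the accepting state 6.

Yes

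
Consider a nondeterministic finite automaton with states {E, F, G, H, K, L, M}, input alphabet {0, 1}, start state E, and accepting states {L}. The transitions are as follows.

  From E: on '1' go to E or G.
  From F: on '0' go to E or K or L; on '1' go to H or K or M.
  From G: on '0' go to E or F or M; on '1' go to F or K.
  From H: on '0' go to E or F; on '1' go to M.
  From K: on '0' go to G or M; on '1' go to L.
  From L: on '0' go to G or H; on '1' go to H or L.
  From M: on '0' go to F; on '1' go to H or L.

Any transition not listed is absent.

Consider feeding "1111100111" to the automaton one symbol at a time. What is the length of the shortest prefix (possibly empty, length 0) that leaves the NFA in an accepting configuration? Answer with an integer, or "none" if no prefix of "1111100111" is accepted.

3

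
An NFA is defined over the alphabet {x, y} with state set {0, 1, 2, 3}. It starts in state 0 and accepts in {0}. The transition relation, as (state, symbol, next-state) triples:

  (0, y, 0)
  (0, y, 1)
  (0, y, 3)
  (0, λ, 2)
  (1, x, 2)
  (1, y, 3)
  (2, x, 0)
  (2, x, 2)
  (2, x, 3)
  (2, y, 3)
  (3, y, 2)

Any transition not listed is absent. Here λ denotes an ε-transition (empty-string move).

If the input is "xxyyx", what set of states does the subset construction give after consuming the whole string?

Start: ε-closure({0}) = {0, 2}.
Read 'x': 0→∅, 2→{0, 2, 3}; now {0, 2, 3}.
Read 'x': 0→∅, 2→{0, 2, 3}, 3→∅; now {0, 2, 3}.
Read 'y': 0→{0, 1, 3}, 2→{3}, 3→{2}; now {0, 1, 2, 3}.
Read 'y': 0→{0, 1, 3}, 1→{3}, 2→{3}, 3→{2}; now {0, 1, 2, 3}.
Read 'x': 0→∅, 1→{2}, 2→{0, 2, 3}, 3→∅; now {0, 2, 3}.

{0, 2, 3}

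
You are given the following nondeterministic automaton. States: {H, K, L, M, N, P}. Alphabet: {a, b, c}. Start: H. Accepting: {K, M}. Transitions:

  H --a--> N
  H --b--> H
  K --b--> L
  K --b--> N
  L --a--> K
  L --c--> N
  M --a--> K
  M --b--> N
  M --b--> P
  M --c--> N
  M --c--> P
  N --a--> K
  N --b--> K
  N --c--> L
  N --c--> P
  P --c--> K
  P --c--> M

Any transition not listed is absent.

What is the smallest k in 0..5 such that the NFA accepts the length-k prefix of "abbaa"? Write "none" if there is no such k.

2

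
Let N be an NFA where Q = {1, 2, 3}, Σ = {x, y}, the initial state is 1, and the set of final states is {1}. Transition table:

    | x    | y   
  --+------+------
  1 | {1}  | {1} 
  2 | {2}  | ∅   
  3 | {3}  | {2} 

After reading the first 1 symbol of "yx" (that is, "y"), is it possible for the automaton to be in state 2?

Start in {1}.
Read 'y': {1} → {1}.
State 2 is not in {1}.

No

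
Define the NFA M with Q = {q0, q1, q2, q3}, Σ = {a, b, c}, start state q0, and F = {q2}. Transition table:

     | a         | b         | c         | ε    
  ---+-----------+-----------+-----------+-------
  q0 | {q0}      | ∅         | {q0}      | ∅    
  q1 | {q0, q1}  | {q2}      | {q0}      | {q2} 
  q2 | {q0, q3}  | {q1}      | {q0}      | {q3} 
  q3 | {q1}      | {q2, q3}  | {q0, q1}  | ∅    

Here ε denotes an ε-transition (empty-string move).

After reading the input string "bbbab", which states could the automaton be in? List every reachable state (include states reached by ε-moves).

Start in {q0}.
Read 'b': {q0} → ∅.
The set is empty and remains empty for the remaining 4 symbols.

∅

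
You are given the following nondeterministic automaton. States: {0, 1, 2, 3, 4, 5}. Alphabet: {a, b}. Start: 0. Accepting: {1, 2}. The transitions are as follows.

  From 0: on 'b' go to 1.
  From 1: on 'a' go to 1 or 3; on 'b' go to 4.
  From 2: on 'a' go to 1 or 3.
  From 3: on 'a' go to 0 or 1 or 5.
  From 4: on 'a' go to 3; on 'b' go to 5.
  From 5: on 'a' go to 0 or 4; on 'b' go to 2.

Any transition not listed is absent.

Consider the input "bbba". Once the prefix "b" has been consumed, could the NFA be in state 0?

Start in {0}.
Read 'b': 0→{1}; now {1}.
State 0 is not in {1}.

No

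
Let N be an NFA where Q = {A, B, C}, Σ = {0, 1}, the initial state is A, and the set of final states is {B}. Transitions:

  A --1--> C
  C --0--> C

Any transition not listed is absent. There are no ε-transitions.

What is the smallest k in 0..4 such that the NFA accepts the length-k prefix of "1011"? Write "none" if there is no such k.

none

Start in {A}.
Read '1': A→{C}; now {C}.
Read '0': C→{C}; now {C}.
Read '1': C→∅; now ∅.
The set is empty and remains empty for the remaining 1 symbol.
No reachable set along the way intersects F.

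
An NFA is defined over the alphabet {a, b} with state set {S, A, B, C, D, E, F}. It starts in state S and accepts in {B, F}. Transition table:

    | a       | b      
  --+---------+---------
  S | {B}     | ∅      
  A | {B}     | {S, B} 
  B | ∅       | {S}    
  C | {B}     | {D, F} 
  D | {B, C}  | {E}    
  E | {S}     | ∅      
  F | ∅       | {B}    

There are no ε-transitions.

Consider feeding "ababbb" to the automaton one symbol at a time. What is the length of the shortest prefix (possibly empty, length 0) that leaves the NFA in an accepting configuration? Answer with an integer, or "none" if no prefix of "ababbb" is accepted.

1

Start in {S}.
Read 'a': {S} → {B}.
None of the earlier sets intersect F, but {B} does.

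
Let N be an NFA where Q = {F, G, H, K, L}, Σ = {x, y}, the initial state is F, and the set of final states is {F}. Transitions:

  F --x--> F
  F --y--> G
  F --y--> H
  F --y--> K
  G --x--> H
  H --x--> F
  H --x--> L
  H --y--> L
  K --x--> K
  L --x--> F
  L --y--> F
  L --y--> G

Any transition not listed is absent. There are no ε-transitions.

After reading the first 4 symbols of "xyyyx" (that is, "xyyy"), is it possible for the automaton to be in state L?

No

Start in {F}.
Read 'x': F→{F}; now {F}.
Read 'y': F→{G, H, K}; now {G, H, K}.
Read 'y': G→∅, H→{L}, K→∅; now {L}.
Read 'y': L→{F, G}; now {F, G}.
State L is not in {F, G}.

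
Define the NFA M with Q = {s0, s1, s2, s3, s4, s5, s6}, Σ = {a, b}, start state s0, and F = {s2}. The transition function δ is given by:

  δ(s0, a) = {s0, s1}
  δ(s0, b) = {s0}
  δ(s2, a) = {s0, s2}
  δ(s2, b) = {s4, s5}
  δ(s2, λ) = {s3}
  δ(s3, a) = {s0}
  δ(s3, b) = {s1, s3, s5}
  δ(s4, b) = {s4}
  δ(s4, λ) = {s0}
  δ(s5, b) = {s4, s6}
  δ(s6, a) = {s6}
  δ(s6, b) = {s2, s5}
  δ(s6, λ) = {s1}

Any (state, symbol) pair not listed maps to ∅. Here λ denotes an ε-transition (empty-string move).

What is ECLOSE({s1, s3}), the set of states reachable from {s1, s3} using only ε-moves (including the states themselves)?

{s1, s3}

Begin with {s1, s3}.
No ε-moves leave this set, so the closure equals the set itself.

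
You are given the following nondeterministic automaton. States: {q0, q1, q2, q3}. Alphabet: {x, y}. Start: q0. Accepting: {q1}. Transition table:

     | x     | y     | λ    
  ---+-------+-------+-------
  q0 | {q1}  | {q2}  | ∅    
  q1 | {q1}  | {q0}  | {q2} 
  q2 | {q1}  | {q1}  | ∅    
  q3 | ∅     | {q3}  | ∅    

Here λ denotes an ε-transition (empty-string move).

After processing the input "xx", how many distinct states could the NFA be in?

2

Start in {q0}.
Read 'x': q0→{q1}; union {q1}; ε-closure = {q1, q2}.
Read 'x': q1→{q1}, q2→{q1}; union {q1}; ε-closure = {q1, q2}.
That set has 2 states.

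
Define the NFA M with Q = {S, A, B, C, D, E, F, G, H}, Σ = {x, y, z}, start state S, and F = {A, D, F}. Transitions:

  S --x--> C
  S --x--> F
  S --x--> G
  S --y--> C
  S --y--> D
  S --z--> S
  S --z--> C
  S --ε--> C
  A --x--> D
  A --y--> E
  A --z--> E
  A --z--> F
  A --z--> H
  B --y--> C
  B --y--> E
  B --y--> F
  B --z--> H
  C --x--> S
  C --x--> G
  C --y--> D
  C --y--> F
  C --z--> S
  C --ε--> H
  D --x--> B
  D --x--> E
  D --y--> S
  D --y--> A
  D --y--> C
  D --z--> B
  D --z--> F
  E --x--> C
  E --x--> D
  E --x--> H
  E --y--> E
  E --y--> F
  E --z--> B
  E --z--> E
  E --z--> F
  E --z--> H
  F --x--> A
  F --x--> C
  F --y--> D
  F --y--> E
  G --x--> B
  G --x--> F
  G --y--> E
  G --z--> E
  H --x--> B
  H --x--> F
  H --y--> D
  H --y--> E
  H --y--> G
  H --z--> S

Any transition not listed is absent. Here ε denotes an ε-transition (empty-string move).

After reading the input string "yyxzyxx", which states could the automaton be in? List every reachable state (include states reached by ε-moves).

{S, A, B, C, D, E, F, G, H}

Start: ε-closure({S}) = {S, C, H}.
Read 'y': {S, C, H} → {C, D, E, F, G, H}.
Read 'y': {C, D, E, F, G, H} → {S, A, C, D, E, F, G, H}.
Read 'x': {S, A, C, D, E, F, G, H} → {S, A, B, C, D, E, F, G, H}.
Read 'z': {S, A, B, C, D, E, F, G, H} → {S, B, C, E, F, H}.
Read 'y': {S, B, C, E, F, H} → {C, D, E, F, G, H}.
Read 'x': {C, D, E, F, G, H} → {S, A, B, C, D, E, F, G, H}.
Read 'x': {S, A, B, C, D, E, F, G, H} → {S, A, B, C, D, E, F, G, H}.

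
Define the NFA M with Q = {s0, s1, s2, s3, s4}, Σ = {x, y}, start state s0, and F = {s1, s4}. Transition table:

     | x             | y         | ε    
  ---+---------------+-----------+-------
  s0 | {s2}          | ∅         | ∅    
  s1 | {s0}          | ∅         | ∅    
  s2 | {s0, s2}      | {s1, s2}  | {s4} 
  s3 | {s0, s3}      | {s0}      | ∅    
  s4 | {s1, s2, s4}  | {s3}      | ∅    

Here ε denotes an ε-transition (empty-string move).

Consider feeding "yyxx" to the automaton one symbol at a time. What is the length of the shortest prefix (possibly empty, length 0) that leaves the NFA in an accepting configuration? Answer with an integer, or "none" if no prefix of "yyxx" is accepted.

Start in {s0}.
Read 'y': s0→∅; now ∅.
The set is empty and remains empty for the remaining 3 symbols.
No reachable set along the way intersects F.

none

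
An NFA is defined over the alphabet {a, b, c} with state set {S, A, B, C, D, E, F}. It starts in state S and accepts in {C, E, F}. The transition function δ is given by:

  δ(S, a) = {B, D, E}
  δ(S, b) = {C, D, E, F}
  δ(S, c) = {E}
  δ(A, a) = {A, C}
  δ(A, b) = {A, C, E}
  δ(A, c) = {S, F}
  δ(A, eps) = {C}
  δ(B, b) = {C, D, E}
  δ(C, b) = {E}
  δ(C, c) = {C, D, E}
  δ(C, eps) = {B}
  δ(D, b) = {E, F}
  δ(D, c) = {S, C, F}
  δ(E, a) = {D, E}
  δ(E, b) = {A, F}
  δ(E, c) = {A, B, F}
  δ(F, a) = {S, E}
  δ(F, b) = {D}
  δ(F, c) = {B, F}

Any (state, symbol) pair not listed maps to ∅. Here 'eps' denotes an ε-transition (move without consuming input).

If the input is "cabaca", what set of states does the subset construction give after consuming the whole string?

{S, A, B, C, D, E}

Start in {S}.
Read 'c': {S} → {E}.
Read 'a': {E} → {D, E}.
Read 'b': {D, E} → {A, B, C, E, F}.
Read 'a': {A, B, C, E, F} → {S, A, B, C, D, E}.
Read 'c': {S, A, B, C, D, E} → {S, A, B, C, D, E, F}.
Read 'a': {S, A, B, C, D, E, F} → {S, A, B, C, D, E}.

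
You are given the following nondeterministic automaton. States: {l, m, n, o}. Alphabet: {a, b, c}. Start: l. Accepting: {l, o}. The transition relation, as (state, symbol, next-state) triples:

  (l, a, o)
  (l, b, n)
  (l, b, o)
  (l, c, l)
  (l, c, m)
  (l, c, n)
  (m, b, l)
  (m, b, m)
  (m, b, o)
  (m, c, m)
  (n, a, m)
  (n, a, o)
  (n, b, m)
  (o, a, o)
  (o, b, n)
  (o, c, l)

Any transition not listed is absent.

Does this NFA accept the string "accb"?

Start in {l}.
Read 'a': l→{o}; now {o}.
Read 'c': o→{l}; now {l}.
Read 'c': l→{l, m, n}; now {l, m, n}.
Read 'b': l→{n, o}, m→{l, m, o}, n→{m}; now {l, m, n, o}.
The final set {l, m, n, o} contains the accepting states l, o.

Yes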